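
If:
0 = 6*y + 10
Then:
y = -5/3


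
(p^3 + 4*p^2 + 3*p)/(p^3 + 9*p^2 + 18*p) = (p + 1)/(p + 6)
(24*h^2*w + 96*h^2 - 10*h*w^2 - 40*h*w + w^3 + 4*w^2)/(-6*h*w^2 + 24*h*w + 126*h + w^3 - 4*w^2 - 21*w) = (-4*h*w - 16*h + w^2 + 4*w)/(w^2 - 4*w - 21)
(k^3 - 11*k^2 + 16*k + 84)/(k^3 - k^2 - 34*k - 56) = (k - 6)/(k + 4)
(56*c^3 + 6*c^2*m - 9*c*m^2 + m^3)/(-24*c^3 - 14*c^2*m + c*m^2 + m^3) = (-7*c + m)/(3*c + m)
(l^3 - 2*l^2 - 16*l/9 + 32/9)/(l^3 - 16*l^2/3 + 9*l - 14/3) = (9*l^2 - 16)/(3*(3*l^2 - 10*l + 7))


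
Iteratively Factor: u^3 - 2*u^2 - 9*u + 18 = (u + 3)*(u^2 - 5*u + 6) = (u - 3)*(u + 3)*(u - 2)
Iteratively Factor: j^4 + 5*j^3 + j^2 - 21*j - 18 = (j - 2)*(j^3 + 7*j^2 + 15*j + 9) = (j - 2)*(j + 3)*(j^2 + 4*j + 3) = (j - 2)*(j + 1)*(j + 3)*(j + 3)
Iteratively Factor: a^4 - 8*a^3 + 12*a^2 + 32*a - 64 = (a - 4)*(a^3 - 4*a^2 - 4*a + 16) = (a - 4)^2*(a^2 - 4) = (a - 4)^2*(a + 2)*(a - 2)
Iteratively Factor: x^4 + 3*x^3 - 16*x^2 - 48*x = (x - 4)*(x^3 + 7*x^2 + 12*x) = (x - 4)*(x + 3)*(x^2 + 4*x) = x*(x - 4)*(x + 3)*(x + 4)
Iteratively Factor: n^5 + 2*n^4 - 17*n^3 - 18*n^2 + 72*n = (n + 3)*(n^4 - n^3 - 14*n^2 + 24*n) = (n + 3)*(n + 4)*(n^3 - 5*n^2 + 6*n) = (n - 2)*(n + 3)*(n + 4)*(n^2 - 3*n) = (n - 3)*(n - 2)*(n + 3)*(n + 4)*(n)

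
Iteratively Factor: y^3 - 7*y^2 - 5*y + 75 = (y + 3)*(y^2 - 10*y + 25) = (y - 5)*(y + 3)*(y - 5)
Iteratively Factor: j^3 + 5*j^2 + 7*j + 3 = (j + 1)*(j^2 + 4*j + 3) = (j + 1)*(j + 3)*(j + 1)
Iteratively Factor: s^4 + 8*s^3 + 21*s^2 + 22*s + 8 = (s + 1)*(s^3 + 7*s^2 + 14*s + 8) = (s + 1)^2*(s^2 + 6*s + 8) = (s + 1)^2*(s + 2)*(s + 4)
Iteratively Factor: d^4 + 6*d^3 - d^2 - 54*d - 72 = (d + 3)*(d^3 + 3*d^2 - 10*d - 24) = (d + 3)*(d + 4)*(d^2 - d - 6) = (d - 3)*(d + 3)*(d + 4)*(d + 2)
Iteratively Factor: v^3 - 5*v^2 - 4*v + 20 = (v - 5)*(v^2 - 4) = (v - 5)*(v + 2)*(v - 2)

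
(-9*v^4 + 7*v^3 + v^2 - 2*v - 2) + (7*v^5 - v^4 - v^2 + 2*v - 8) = 7*v^5 - 10*v^4 + 7*v^3 - 10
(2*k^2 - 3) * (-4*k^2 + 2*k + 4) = -8*k^4 + 4*k^3 + 20*k^2 - 6*k - 12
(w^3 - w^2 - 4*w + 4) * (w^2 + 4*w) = w^5 + 3*w^4 - 8*w^3 - 12*w^2 + 16*w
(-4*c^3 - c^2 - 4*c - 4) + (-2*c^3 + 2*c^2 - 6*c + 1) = -6*c^3 + c^2 - 10*c - 3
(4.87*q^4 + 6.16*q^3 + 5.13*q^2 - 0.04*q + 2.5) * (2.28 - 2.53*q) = -12.3211*q^5 - 4.4812*q^4 + 1.0659*q^3 + 11.7976*q^2 - 6.4162*q + 5.7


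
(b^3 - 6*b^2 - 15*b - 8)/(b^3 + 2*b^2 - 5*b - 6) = (b^2 - 7*b - 8)/(b^2 + b - 6)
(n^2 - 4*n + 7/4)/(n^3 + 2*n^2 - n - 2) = (n^2 - 4*n + 7/4)/(n^3 + 2*n^2 - n - 2)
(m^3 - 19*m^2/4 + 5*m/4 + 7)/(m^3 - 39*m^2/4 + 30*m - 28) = (m + 1)/(m - 4)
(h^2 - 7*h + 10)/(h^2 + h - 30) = (h - 2)/(h + 6)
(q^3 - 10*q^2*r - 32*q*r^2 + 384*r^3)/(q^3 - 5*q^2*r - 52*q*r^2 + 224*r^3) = (q^2 - 2*q*r - 48*r^2)/(q^2 + 3*q*r - 28*r^2)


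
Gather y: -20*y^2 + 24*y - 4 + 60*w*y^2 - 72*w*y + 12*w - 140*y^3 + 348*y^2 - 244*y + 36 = 12*w - 140*y^3 + y^2*(60*w + 328) + y*(-72*w - 220) + 32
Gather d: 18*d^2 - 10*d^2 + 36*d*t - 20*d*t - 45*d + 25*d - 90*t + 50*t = 8*d^2 + d*(16*t - 20) - 40*t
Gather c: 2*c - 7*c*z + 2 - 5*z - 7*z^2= c*(2 - 7*z) - 7*z^2 - 5*z + 2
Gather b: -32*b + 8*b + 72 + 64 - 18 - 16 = 102 - 24*b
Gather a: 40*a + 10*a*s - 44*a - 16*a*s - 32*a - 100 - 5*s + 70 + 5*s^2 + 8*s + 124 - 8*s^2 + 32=a*(-6*s - 36) - 3*s^2 + 3*s + 126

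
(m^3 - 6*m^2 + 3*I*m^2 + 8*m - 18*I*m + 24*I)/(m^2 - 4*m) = m - 2 + 3*I - 6*I/m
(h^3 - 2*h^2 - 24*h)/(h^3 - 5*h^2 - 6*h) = (h + 4)/(h + 1)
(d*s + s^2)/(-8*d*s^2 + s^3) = (d + s)/(s*(-8*d + s))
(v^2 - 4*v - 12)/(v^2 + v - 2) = (v - 6)/(v - 1)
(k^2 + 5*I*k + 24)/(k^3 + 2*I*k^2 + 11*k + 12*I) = (k + 8*I)/(k^2 + 5*I*k - 4)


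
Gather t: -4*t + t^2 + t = t^2 - 3*t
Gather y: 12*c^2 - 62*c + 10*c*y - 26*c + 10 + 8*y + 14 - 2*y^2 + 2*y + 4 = 12*c^2 - 88*c - 2*y^2 + y*(10*c + 10) + 28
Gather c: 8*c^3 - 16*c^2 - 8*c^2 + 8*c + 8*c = 8*c^3 - 24*c^2 + 16*c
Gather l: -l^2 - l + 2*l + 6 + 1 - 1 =-l^2 + l + 6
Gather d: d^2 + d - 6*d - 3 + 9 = d^2 - 5*d + 6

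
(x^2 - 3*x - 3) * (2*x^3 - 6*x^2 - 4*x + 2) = 2*x^5 - 12*x^4 + 8*x^3 + 32*x^2 + 6*x - 6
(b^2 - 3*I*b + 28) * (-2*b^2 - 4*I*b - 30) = -2*b^4 + 2*I*b^3 - 98*b^2 - 22*I*b - 840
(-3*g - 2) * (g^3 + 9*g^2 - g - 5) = -3*g^4 - 29*g^3 - 15*g^2 + 17*g + 10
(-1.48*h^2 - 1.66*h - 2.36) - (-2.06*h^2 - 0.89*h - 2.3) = 0.58*h^2 - 0.77*h - 0.0600000000000001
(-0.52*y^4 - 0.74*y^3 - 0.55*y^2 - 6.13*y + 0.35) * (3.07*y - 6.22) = -1.5964*y^5 + 0.9626*y^4 + 2.9143*y^3 - 15.3981*y^2 + 39.2031*y - 2.177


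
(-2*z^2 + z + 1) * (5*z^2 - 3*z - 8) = -10*z^4 + 11*z^3 + 18*z^2 - 11*z - 8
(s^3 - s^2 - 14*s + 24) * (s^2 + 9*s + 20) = s^5 + 8*s^4 - 3*s^3 - 122*s^2 - 64*s + 480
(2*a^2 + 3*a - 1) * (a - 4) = 2*a^3 - 5*a^2 - 13*a + 4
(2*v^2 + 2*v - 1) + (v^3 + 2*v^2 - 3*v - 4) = v^3 + 4*v^2 - v - 5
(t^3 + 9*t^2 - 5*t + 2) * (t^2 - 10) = t^5 + 9*t^4 - 15*t^3 - 88*t^2 + 50*t - 20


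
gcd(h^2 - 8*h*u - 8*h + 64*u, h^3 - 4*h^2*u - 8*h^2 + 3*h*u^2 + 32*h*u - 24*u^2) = h - 8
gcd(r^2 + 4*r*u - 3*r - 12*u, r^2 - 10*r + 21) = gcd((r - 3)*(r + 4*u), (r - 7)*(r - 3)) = r - 3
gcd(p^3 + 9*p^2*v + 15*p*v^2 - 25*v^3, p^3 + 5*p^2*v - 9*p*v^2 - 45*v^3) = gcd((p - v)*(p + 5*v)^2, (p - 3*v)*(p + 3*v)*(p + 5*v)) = p + 5*v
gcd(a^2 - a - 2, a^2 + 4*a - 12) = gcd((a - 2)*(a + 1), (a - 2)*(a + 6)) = a - 2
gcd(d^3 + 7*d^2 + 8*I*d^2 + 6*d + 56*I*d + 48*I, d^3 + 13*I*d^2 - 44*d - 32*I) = d + 8*I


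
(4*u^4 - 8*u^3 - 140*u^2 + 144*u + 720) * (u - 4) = 4*u^5 - 24*u^4 - 108*u^3 + 704*u^2 + 144*u - 2880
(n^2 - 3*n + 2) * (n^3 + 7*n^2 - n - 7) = n^5 + 4*n^4 - 20*n^3 + 10*n^2 + 19*n - 14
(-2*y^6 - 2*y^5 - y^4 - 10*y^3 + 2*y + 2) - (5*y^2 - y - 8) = -2*y^6 - 2*y^5 - y^4 - 10*y^3 - 5*y^2 + 3*y + 10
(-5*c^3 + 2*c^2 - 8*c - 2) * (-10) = 50*c^3 - 20*c^2 + 80*c + 20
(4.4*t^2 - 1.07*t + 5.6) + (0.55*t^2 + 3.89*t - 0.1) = 4.95*t^2 + 2.82*t + 5.5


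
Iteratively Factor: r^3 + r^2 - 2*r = (r + 2)*(r^2 - r) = r*(r + 2)*(r - 1)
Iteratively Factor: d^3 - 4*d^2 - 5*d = (d - 5)*(d^2 + d) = (d - 5)*(d + 1)*(d)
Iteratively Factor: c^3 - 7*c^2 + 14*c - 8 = (c - 2)*(c^2 - 5*c + 4) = (c - 4)*(c - 2)*(c - 1)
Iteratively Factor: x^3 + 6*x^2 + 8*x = (x)*(x^2 + 6*x + 8) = x*(x + 2)*(x + 4)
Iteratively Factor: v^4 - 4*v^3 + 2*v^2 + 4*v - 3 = (v - 3)*(v^3 - v^2 - v + 1) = (v - 3)*(v - 1)*(v^2 - 1) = (v - 3)*(v - 1)^2*(v + 1)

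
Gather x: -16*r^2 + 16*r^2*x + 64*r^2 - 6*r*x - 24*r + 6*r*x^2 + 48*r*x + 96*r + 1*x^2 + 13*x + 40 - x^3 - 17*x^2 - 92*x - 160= 48*r^2 + 72*r - x^3 + x^2*(6*r - 16) + x*(16*r^2 + 42*r - 79) - 120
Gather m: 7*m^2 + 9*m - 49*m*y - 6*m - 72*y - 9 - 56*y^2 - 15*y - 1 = 7*m^2 + m*(3 - 49*y) - 56*y^2 - 87*y - 10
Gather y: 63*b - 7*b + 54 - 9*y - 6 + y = 56*b - 8*y + 48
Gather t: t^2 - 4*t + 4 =t^2 - 4*t + 4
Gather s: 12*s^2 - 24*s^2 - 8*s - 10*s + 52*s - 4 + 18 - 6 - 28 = -12*s^2 + 34*s - 20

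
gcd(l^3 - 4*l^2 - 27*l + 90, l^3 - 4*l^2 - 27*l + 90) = l^3 - 4*l^2 - 27*l + 90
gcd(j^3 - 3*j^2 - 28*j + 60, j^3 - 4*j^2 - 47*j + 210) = j - 6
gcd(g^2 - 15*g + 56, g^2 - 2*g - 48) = g - 8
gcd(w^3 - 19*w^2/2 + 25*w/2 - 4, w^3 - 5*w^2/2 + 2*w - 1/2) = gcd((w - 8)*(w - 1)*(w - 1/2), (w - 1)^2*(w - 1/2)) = w^2 - 3*w/2 + 1/2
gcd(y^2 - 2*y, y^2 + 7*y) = y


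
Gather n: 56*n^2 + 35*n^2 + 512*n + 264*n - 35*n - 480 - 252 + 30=91*n^2 + 741*n - 702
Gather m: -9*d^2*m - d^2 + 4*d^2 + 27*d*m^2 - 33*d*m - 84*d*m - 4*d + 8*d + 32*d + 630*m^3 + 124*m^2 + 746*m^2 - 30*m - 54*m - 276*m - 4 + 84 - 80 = 3*d^2 + 36*d + 630*m^3 + m^2*(27*d + 870) + m*(-9*d^2 - 117*d - 360)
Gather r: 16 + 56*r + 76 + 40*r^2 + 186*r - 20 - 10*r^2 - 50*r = 30*r^2 + 192*r + 72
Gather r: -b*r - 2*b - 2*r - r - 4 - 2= -2*b + r*(-b - 3) - 6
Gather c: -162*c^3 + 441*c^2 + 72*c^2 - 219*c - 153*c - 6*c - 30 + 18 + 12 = -162*c^3 + 513*c^2 - 378*c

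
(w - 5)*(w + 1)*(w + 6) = w^3 + 2*w^2 - 29*w - 30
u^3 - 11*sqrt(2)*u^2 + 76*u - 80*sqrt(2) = (u - 5*sqrt(2))*(u - 4*sqrt(2))*(u - 2*sqrt(2))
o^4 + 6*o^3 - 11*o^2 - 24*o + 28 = (o - 2)*(o - 1)*(o + 2)*(o + 7)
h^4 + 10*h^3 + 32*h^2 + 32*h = h*(h + 2)*(h + 4)^2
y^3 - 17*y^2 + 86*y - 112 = (y - 8)*(y - 7)*(y - 2)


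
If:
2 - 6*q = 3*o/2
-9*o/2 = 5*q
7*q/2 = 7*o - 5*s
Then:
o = -20/39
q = 6/13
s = -203/195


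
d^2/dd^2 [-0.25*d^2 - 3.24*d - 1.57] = -0.500000000000000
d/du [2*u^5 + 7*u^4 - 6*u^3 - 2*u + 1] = 10*u^4 + 28*u^3 - 18*u^2 - 2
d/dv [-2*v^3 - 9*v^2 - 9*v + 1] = -6*v^2 - 18*v - 9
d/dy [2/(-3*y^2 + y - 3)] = 2*(6*y - 1)/(3*y^2 - y + 3)^2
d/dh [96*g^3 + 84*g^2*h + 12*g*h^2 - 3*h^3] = 84*g^2 + 24*g*h - 9*h^2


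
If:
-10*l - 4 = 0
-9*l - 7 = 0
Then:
No Solution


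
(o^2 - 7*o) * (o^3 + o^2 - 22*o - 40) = o^5 - 6*o^4 - 29*o^3 + 114*o^2 + 280*o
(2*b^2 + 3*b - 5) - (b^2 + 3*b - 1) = b^2 - 4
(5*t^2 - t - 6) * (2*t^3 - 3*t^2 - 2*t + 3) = 10*t^5 - 17*t^4 - 19*t^3 + 35*t^2 + 9*t - 18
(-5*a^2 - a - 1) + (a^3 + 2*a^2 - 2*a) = a^3 - 3*a^2 - 3*a - 1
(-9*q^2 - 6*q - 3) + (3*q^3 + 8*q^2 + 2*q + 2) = 3*q^3 - q^2 - 4*q - 1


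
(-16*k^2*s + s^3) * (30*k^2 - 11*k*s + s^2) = -480*k^4*s + 176*k^3*s^2 + 14*k^2*s^3 - 11*k*s^4 + s^5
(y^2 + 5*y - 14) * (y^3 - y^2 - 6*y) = y^5 + 4*y^4 - 25*y^3 - 16*y^2 + 84*y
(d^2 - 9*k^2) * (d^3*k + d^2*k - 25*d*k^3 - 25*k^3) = d^5*k + d^4*k - 34*d^3*k^3 - 34*d^2*k^3 + 225*d*k^5 + 225*k^5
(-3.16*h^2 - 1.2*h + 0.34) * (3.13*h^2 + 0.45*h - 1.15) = -9.8908*h^4 - 5.178*h^3 + 4.1582*h^2 + 1.533*h - 0.391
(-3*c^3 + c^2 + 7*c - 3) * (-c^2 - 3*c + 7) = 3*c^5 + 8*c^4 - 31*c^3 - 11*c^2 + 58*c - 21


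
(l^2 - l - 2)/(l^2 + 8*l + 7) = (l - 2)/(l + 7)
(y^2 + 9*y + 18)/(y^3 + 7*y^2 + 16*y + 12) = (y + 6)/(y^2 + 4*y + 4)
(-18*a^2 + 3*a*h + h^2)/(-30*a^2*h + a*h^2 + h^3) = (3*a - h)/(h*(5*a - h))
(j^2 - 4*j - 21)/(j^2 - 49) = (j + 3)/(j + 7)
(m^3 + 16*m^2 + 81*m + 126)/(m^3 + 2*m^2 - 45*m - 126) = (m + 7)/(m - 7)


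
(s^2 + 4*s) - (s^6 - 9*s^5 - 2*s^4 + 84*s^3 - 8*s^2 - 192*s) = -s^6 + 9*s^5 + 2*s^4 - 84*s^3 + 9*s^2 + 196*s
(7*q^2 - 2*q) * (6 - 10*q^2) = -70*q^4 + 20*q^3 + 42*q^2 - 12*q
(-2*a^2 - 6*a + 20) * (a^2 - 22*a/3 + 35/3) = -2*a^4 + 26*a^3/3 + 122*a^2/3 - 650*a/3 + 700/3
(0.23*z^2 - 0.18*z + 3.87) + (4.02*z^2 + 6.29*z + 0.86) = 4.25*z^2 + 6.11*z + 4.73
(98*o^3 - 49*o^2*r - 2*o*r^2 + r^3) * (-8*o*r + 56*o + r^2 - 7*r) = -784*o^4*r + 5488*o^4 + 490*o^3*r^2 - 3430*o^3*r - 33*o^2*r^3 + 231*o^2*r^2 - 10*o*r^4 + 70*o*r^3 + r^5 - 7*r^4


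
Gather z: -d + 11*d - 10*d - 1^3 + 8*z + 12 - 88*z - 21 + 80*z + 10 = 0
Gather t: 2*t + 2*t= 4*t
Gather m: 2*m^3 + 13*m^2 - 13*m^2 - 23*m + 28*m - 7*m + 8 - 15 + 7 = 2*m^3 - 2*m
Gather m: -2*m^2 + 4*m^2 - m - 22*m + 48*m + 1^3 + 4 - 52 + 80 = 2*m^2 + 25*m + 33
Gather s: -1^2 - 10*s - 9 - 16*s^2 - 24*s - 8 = -16*s^2 - 34*s - 18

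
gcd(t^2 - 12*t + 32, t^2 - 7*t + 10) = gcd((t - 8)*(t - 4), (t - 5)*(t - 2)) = 1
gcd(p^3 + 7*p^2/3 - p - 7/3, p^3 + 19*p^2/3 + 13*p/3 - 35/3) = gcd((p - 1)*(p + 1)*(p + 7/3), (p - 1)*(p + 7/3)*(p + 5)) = p^2 + 4*p/3 - 7/3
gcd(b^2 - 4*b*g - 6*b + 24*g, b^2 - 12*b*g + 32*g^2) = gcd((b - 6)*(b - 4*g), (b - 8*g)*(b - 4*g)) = b - 4*g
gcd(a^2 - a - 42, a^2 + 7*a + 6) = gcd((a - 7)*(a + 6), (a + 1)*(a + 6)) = a + 6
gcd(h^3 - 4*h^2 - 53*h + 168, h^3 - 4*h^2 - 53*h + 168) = h^3 - 4*h^2 - 53*h + 168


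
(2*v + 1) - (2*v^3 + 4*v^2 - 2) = -2*v^3 - 4*v^2 + 2*v + 3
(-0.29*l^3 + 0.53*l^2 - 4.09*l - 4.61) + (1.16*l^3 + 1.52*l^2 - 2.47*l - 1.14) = 0.87*l^3 + 2.05*l^2 - 6.56*l - 5.75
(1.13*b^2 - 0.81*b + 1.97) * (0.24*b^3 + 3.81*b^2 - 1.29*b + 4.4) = 0.2712*b^5 + 4.1109*b^4 - 4.071*b^3 + 13.5226*b^2 - 6.1053*b + 8.668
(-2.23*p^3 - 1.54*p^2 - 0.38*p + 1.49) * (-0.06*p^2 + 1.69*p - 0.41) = 0.1338*p^5 - 3.6763*p^4 - 1.6655*p^3 - 0.1002*p^2 + 2.6739*p - 0.6109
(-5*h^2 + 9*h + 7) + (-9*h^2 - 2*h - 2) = -14*h^2 + 7*h + 5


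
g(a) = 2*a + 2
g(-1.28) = -0.56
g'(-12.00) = 2.00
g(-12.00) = -22.00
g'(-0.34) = 2.00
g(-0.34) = 1.32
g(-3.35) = -4.70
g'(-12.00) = 2.00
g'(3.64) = 2.00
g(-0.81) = 0.38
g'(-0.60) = 2.00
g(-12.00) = -22.00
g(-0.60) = 0.80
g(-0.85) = 0.30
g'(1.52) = 2.00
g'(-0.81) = 2.00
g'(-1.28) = 2.00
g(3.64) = 9.28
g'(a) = 2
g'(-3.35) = 2.00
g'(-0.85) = 2.00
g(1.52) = 5.04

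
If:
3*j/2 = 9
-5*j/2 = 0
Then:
No Solution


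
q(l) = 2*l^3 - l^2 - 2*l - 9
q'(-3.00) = 58.00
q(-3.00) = -66.00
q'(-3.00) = 58.00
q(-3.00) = -66.00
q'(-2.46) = 39.23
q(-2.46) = -39.91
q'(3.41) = 60.95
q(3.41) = 51.86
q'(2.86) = 41.36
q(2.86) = 23.89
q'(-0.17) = -1.49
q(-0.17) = -8.70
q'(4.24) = 97.39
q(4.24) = 116.99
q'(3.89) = 81.01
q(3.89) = 85.82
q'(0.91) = 1.15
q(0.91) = -10.14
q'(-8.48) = 446.42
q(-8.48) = -1283.55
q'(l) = 6*l^2 - 2*l - 2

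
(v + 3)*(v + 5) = v^2 + 8*v + 15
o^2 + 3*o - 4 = (o - 1)*(o + 4)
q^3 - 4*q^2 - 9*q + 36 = (q - 4)*(q - 3)*(q + 3)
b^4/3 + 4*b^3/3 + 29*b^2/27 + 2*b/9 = b*(b/3 + 1)*(b + 1/3)*(b + 2/3)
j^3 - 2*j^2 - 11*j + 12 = (j - 4)*(j - 1)*(j + 3)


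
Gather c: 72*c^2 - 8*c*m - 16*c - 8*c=72*c^2 + c*(-8*m - 24)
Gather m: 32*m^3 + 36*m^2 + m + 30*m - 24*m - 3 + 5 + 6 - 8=32*m^3 + 36*m^2 + 7*m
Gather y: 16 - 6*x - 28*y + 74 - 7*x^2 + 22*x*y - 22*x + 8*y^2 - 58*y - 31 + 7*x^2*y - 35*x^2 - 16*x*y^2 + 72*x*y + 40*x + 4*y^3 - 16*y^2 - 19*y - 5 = -42*x^2 + 12*x + 4*y^3 + y^2*(-16*x - 8) + y*(7*x^2 + 94*x - 105) + 54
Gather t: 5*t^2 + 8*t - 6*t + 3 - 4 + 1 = 5*t^2 + 2*t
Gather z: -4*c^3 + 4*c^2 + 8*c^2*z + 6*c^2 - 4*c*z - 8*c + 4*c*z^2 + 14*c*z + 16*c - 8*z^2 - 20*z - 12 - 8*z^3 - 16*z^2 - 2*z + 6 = -4*c^3 + 10*c^2 + 8*c - 8*z^3 + z^2*(4*c - 24) + z*(8*c^2 + 10*c - 22) - 6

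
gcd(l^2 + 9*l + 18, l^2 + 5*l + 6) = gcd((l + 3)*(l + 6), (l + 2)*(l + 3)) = l + 3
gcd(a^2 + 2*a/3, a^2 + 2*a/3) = a^2 + 2*a/3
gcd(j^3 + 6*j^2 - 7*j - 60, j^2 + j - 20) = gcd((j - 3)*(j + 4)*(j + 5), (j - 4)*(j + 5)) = j + 5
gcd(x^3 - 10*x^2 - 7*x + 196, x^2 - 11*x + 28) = x - 7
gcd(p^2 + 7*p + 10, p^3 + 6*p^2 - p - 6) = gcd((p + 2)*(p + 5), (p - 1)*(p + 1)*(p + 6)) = 1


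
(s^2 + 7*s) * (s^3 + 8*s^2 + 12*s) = s^5 + 15*s^4 + 68*s^3 + 84*s^2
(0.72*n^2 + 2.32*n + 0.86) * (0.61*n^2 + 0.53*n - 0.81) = 0.4392*n^4 + 1.7968*n^3 + 1.171*n^2 - 1.4234*n - 0.6966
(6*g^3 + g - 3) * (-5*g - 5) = -30*g^4 - 30*g^3 - 5*g^2 + 10*g + 15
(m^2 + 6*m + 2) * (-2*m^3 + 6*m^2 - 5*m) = -2*m^5 - 6*m^4 + 27*m^3 - 18*m^2 - 10*m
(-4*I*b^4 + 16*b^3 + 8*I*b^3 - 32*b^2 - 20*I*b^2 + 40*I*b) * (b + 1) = -4*I*b^5 + 16*b^4 + 4*I*b^4 - 16*b^3 - 12*I*b^3 - 32*b^2 + 20*I*b^2 + 40*I*b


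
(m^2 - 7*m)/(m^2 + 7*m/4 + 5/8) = 8*m*(m - 7)/(8*m^2 + 14*m + 5)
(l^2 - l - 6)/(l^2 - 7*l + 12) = (l + 2)/(l - 4)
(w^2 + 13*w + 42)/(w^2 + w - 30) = (w + 7)/(w - 5)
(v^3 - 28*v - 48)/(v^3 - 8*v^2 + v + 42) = (v^2 - 2*v - 24)/(v^2 - 10*v + 21)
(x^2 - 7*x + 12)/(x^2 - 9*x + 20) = (x - 3)/(x - 5)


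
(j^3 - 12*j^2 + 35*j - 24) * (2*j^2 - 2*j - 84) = 2*j^5 - 26*j^4 + 10*j^3 + 890*j^2 - 2892*j + 2016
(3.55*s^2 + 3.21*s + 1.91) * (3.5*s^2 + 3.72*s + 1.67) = 12.425*s^4 + 24.441*s^3 + 24.5547*s^2 + 12.4659*s + 3.1897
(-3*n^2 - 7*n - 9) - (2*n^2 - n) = -5*n^2 - 6*n - 9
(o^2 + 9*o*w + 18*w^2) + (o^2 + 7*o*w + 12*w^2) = 2*o^2 + 16*o*w + 30*w^2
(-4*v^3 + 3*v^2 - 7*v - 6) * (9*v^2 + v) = -36*v^5 + 23*v^4 - 60*v^3 - 61*v^2 - 6*v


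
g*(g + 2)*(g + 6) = g^3 + 8*g^2 + 12*g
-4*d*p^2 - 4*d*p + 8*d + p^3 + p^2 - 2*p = (-4*d + p)*(p - 1)*(p + 2)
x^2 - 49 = (x - 7)*(x + 7)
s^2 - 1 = (s - 1)*(s + 1)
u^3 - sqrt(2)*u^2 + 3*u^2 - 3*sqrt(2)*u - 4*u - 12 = (u + 3)*(u - 2*sqrt(2))*(u + sqrt(2))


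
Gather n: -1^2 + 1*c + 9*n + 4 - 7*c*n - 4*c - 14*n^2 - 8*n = -3*c - 14*n^2 + n*(1 - 7*c) + 3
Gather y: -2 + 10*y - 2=10*y - 4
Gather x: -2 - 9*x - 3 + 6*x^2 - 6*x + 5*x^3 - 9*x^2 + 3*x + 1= 5*x^3 - 3*x^2 - 12*x - 4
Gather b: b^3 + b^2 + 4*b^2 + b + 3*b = b^3 + 5*b^2 + 4*b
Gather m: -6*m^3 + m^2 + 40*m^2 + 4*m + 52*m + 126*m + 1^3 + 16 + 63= -6*m^3 + 41*m^2 + 182*m + 80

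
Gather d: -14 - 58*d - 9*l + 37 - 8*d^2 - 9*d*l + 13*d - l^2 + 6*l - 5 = -8*d^2 + d*(-9*l - 45) - l^2 - 3*l + 18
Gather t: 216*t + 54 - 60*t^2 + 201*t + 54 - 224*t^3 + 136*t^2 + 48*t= -224*t^3 + 76*t^2 + 465*t + 108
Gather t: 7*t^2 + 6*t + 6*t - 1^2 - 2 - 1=7*t^2 + 12*t - 4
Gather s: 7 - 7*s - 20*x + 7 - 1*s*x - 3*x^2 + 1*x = s*(-x - 7) - 3*x^2 - 19*x + 14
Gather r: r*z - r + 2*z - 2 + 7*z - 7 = r*(z - 1) + 9*z - 9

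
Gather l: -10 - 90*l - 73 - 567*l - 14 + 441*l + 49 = -216*l - 48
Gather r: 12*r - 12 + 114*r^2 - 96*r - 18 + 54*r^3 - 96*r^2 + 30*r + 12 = 54*r^3 + 18*r^2 - 54*r - 18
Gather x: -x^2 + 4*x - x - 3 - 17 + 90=-x^2 + 3*x + 70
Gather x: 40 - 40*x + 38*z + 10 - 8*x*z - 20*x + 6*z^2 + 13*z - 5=x*(-8*z - 60) + 6*z^2 + 51*z + 45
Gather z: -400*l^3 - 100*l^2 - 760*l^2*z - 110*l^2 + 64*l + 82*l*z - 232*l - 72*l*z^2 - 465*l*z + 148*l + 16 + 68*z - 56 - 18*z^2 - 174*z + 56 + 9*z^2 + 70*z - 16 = -400*l^3 - 210*l^2 - 20*l + z^2*(-72*l - 9) + z*(-760*l^2 - 383*l - 36)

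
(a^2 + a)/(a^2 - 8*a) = (a + 1)/(a - 8)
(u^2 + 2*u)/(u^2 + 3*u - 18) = u*(u + 2)/(u^2 + 3*u - 18)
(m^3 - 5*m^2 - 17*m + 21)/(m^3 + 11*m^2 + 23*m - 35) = (m^2 - 4*m - 21)/(m^2 + 12*m + 35)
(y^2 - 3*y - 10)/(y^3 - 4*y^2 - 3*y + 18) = (y - 5)/(y^2 - 6*y + 9)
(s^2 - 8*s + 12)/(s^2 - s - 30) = (s - 2)/(s + 5)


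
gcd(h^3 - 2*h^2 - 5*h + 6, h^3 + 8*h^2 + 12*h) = h + 2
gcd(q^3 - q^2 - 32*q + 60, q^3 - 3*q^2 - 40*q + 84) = q^2 + 4*q - 12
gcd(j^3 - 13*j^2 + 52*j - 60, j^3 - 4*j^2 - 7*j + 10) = j - 5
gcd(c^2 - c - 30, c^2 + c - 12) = 1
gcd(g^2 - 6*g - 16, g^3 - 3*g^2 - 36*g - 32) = g - 8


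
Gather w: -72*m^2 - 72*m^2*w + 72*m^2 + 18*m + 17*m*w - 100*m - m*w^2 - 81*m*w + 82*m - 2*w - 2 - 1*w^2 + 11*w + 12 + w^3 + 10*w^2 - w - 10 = w^3 + w^2*(9 - m) + w*(-72*m^2 - 64*m + 8)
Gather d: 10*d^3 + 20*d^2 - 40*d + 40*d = 10*d^3 + 20*d^2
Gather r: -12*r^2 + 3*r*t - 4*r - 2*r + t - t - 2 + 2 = -12*r^2 + r*(3*t - 6)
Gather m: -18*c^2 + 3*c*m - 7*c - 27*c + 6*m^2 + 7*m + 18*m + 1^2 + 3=-18*c^2 - 34*c + 6*m^2 + m*(3*c + 25) + 4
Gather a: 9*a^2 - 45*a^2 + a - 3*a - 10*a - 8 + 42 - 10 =-36*a^2 - 12*a + 24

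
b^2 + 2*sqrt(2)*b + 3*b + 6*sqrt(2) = (b + 3)*(b + 2*sqrt(2))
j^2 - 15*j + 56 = (j - 8)*(j - 7)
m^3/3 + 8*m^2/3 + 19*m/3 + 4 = (m/3 + 1/3)*(m + 3)*(m + 4)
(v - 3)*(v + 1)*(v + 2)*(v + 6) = v^4 + 6*v^3 - 7*v^2 - 48*v - 36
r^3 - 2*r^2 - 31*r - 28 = (r - 7)*(r + 1)*(r + 4)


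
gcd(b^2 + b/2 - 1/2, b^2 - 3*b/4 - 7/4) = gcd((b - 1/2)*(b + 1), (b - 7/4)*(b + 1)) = b + 1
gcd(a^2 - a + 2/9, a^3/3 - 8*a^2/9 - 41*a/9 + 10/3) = a - 2/3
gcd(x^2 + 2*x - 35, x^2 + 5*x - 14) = x + 7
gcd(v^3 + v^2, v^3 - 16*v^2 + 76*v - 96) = 1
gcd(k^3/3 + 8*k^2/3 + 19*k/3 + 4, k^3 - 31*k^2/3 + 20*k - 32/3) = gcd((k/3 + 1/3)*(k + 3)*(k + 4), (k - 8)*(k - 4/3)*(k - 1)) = 1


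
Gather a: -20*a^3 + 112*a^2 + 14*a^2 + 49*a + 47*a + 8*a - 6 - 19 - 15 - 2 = -20*a^3 + 126*a^2 + 104*a - 42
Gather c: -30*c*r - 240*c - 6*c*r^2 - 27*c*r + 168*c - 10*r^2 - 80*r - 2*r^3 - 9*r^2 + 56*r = c*(-6*r^2 - 57*r - 72) - 2*r^3 - 19*r^2 - 24*r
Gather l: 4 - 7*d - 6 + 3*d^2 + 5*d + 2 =3*d^2 - 2*d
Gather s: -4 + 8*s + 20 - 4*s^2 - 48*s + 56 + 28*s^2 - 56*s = 24*s^2 - 96*s + 72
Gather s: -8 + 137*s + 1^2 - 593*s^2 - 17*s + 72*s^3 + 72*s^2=72*s^3 - 521*s^2 + 120*s - 7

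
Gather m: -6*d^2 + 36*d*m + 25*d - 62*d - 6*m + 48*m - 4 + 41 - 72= -6*d^2 - 37*d + m*(36*d + 42) - 35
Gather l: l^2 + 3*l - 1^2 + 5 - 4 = l^2 + 3*l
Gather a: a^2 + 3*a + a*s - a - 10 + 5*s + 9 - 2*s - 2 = a^2 + a*(s + 2) + 3*s - 3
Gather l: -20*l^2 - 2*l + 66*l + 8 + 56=-20*l^2 + 64*l + 64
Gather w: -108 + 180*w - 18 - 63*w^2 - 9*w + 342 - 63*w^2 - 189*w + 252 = -126*w^2 - 18*w + 468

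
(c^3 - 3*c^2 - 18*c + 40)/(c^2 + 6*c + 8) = (c^2 - 7*c + 10)/(c + 2)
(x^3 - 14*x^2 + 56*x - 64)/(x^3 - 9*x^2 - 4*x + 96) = (x - 2)/(x + 3)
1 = 1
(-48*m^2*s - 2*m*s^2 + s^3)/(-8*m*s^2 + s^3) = (6*m + s)/s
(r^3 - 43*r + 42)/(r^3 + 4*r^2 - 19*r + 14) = (r - 6)/(r - 2)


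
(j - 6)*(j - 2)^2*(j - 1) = j^4 - 11*j^3 + 38*j^2 - 52*j + 24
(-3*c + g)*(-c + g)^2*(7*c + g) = -21*c^4 + 46*c^3*g - 28*c^2*g^2 + 2*c*g^3 + g^4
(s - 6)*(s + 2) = s^2 - 4*s - 12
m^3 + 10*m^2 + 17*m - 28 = (m - 1)*(m + 4)*(m + 7)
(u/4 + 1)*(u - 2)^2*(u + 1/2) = u^4/4 + u^3/8 - 3*u^2 + 5*u/2 + 2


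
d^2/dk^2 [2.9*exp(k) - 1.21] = 2.9*exp(k)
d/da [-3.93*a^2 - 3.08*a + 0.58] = -7.86*a - 3.08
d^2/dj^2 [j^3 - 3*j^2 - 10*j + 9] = 6*j - 6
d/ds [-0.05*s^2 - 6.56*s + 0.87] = -0.1*s - 6.56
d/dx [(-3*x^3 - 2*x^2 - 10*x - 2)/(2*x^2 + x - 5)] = (-6*x^4 - 6*x^3 + 63*x^2 + 28*x + 52)/(4*x^4 + 4*x^3 - 19*x^2 - 10*x + 25)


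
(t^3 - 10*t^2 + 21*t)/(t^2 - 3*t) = t - 7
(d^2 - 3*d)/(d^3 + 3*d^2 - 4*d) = (d - 3)/(d^2 + 3*d - 4)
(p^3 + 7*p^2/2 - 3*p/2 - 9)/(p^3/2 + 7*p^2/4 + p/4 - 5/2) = 2*(2*p^2 + 3*p - 9)/(2*p^2 + 3*p - 5)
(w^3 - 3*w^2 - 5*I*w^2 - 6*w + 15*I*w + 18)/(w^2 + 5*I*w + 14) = (w^2 - 3*w*(1 + I) + 9*I)/(w + 7*I)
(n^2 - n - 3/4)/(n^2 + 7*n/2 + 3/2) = (n - 3/2)/(n + 3)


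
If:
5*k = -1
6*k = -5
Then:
No Solution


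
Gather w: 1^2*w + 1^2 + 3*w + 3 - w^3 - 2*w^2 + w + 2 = -w^3 - 2*w^2 + 5*w + 6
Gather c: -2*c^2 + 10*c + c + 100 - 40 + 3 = -2*c^2 + 11*c + 63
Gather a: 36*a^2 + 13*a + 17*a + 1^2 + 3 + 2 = 36*a^2 + 30*a + 6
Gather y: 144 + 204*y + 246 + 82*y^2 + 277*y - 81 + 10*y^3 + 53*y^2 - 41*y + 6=10*y^3 + 135*y^2 + 440*y + 315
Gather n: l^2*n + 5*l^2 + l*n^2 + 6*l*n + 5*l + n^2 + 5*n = 5*l^2 + 5*l + n^2*(l + 1) + n*(l^2 + 6*l + 5)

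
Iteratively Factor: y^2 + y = (y + 1)*(y)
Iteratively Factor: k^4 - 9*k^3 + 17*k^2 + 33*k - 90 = (k - 3)*(k^3 - 6*k^2 - k + 30) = (k - 5)*(k - 3)*(k^2 - k - 6) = (k - 5)*(k - 3)*(k + 2)*(k - 3)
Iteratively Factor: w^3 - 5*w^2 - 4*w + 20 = (w + 2)*(w^2 - 7*w + 10) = (w - 5)*(w + 2)*(w - 2)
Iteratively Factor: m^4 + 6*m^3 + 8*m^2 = (m)*(m^3 + 6*m^2 + 8*m) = m*(m + 4)*(m^2 + 2*m) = m^2*(m + 4)*(m + 2)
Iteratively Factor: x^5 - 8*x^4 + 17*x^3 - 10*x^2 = (x)*(x^4 - 8*x^3 + 17*x^2 - 10*x) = x^2*(x^3 - 8*x^2 + 17*x - 10) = x^2*(x - 1)*(x^2 - 7*x + 10) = x^2*(x - 5)*(x - 1)*(x - 2)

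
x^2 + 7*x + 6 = (x + 1)*(x + 6)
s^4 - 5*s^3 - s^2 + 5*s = s*(s - 5)*(s - 1)*(s + 1)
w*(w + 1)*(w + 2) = w^3 + 3*w^2 + 2*w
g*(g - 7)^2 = g^3 - 14*g^2 + 49*g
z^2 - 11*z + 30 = (z - 6)*(z - 5)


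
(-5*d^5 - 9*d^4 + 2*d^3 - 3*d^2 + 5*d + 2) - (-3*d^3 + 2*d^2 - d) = -5*d^5 - 9*d^4 + 5*d^3 - 5*d^2 + 6*d + 2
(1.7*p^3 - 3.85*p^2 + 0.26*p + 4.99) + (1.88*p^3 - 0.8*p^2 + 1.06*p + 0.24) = 3.58*p^3 - 4.65*p^2 + 1.32*p + 5.23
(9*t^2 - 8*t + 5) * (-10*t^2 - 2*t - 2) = -90*t^4 + 62*t^3 - 52*t^2 + 6*t - 10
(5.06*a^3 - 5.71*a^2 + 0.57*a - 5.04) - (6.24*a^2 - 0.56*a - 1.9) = 5.06*a^3 - 11.95*a^2 + 1.13*a - 3.14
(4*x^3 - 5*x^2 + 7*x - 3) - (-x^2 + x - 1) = 4*x^3 - 4*x^2 + 6*x - 2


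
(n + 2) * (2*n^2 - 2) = 2*n^3 + 4*n^2 - 2*n - 4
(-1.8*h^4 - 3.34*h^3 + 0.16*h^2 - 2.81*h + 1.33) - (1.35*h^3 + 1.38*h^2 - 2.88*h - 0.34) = -1.8*h^4 - 4.69*h^3 - 1.22*h^2 + 0.0699999999999998*h + 1.67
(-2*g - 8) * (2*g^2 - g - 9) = -4*g^3 - 14*g^2 + 26*g + 72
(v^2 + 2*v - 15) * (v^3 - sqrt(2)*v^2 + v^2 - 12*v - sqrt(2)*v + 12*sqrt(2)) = v^5 - sqrt(2)*v^4 + 3*v^4 - 25*v^3 - 3*sqrt(2)*v^3 - 39*v^2 + 25*sqrt(2)*v^2 + 39*sqrt(2)*v + 180*v - 180*sqrt(2)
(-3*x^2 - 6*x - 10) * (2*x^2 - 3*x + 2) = -6*x^4 - 3*x^3 - 8*x^2 + 18*x - 20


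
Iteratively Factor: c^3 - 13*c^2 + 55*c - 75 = (c - 5)*(c^2 - 8*c + 15) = (c - 5)^2*(c - 3)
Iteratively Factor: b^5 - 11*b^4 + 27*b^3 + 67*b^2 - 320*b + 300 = (b - 2)*(b^4 - 9*b^3 + 9*b^2 + 85*b - 150) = (b - 2)^2*(b^3 - 7*b^2 - 5*b + 75) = (b - 5)*(b - 2)^2*(b^2 - 2*b - 15) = (b - 5)^2*(b - 2)^2*(b + 3)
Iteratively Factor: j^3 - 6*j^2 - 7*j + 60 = (j - 4)*(j^2 - 2*j - 15) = (j - 4)*(j + 3)*(j - 5)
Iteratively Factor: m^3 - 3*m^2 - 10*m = (m - 5)*(m^2 + 2*m) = m*(m - 5)*(m + 2)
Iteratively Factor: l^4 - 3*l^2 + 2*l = (l)*(l^3 - 3*l + 2) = l*(l - 1)*(l^2 + l - 2) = l*(l - 1)^2*(l + 2)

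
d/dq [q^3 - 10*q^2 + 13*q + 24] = 3*q^2 - 20*q + 13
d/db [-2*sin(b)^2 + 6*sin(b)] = 2*(3 - 2*sin(b))*cos(b)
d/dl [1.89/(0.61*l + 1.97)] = -1.1529/(0.61*l + 1.97)^2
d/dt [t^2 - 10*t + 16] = 2*t - 10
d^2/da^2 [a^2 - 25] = 2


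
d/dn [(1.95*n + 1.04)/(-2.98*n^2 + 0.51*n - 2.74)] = (5.811*n^2 + 6.1984*n - 5.8734)/(8.8804*n^4 - 3.0396*n^3 + 16.5905*n^2 - 2.7948*n + 7.5076)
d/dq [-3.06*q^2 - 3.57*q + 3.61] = -6.12*q - 3.57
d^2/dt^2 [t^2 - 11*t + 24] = 2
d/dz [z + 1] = 1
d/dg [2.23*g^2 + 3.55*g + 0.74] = 4.46*g + 3.55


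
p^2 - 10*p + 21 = (p - 7)*(p - 3)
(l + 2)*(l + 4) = l^2 + 6*l + 8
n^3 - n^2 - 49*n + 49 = (n - 7)*(n - 1)*(n + 7)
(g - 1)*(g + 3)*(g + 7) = g^3 + 9*g^2 + 11*g - 21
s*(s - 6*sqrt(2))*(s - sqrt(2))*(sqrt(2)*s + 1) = sqrt(2)*s^4 - 13*s^3 + 5*sqrt(2)*s^2 + 12*s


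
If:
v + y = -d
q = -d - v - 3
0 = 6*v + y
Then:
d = -5*y/6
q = y - 3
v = -y/6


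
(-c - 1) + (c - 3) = -4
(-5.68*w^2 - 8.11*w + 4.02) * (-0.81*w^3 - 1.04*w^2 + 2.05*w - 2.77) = 4.6008*w^5 + 12.4763*w^4 - 6.4658*w^3 - 5.0727*w^2 + 30.7057*w - 11.1354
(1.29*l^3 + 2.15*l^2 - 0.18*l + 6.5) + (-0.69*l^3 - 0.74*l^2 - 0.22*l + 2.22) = 0.6*l^3 + 1.41*l^2 - 0.4*l + 8.72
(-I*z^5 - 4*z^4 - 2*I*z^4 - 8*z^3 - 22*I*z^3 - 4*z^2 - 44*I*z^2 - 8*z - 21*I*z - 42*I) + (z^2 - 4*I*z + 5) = -I*z^5 - 4*z^4 - 2*I*z^4 - 8*z^3 - 22*I*z^3 - 3*z^2 - 44*I*z^2 - 8*z - 25*I*z + 5 - 42*I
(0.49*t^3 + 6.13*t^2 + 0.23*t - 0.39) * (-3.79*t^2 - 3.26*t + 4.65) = -1.8571*t^5 - 24.8301*t^4 - 18.577*t^3 + 29.2328*t^2 + 2.3409*t - 1.8135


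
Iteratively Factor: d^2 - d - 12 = (d - 4)*(d + 3)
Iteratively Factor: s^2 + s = (s + 1)*(s)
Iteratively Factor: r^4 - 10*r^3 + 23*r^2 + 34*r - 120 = (r - 3)*(r^3 - 7*r^2 + 2*r + 40) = (r - 3)*(r + 2)*(r^2 - 9*r + 20) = (r - 4)*(r - 3)*(r + 2)*(r - 5)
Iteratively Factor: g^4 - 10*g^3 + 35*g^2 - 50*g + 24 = (g - 1)*(g^3 - 9*g^2 + 26*g - 24) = (g - 4)*(g - 1)*(g^2 - 5*g + 6) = (g - 4)*(g - 3)*(g - 1)*(g - 2)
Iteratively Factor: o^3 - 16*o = (o - 4)*(o^2 + 4*o) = (o - 4)*(o + 4)*(o)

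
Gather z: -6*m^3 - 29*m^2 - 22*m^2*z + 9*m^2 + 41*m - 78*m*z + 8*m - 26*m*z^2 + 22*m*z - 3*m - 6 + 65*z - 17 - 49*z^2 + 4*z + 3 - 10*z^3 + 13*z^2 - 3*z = -6*m^3 - 20*m^2 + 46*m - 10*z^3 + z^2*(-26*m - 36) + z*(-22*m^2 - 56*m + 66) - 20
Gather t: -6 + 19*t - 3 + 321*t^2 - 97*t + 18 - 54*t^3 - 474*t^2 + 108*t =-54*t^3 - 153*t^2 + 30*t + 9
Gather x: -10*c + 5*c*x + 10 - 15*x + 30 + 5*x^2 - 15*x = -10*c + 5*x^2 + x*(5*c - 30) + 40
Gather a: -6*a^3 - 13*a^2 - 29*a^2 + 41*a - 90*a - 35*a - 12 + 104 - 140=-6*a^3 - 42*a^2 - 84*a - 48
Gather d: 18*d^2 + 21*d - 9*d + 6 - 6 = 18*d^2 + 12*d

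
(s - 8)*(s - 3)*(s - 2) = s^3 - 13*s^2 + 46*s - 48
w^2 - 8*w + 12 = (w - 6)*(w - 2)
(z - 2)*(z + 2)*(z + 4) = z^3 + 4*z^2 - 4*z - 16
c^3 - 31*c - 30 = (c - 6)*(c + 1)*(c + 5)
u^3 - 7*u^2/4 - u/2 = u*(u - 2)*(u + 1/4)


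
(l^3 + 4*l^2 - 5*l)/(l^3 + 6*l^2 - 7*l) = (l + 5)/(l + 7)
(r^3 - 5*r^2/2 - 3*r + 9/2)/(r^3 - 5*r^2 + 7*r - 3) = (r + 3/2)/(r - 1)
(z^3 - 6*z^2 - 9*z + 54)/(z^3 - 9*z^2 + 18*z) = (z + 3)/z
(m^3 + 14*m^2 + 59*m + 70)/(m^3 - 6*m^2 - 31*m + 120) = (m^2 + 9*m + 14)/(m^2 - 11*m + 24)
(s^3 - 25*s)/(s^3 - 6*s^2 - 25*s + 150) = s/(s - 6)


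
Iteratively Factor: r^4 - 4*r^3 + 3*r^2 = (r - 1)*(r^3 - 3*r^2) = r*(r - 1)*(r^2 - 3*r) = r*(r - 3)*(r - 1)*(r)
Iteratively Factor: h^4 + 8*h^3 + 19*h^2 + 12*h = (h + 1)*(h^3 + 7*h^2 + 12*h) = h*(h + 1)*(h^2 + 7*h + 12) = h*(h + 1)*(h + 3)*(h + 4)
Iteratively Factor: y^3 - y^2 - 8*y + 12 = (y + 3)*(y^2 - 4*y + 4) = (y - 2)*(y + 3)*(y - 2)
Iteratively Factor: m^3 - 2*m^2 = (m)*(m^2 - 2*m) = m^2*(m - 2)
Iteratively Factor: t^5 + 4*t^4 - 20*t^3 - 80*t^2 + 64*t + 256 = (t - 4)*(t^4 + 8*t^3 + 12*t^2 - 32*t - 64) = (t - 4)*(t + 2)*(t^3 + 6*t^2 - 32) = (t - 4)*(t - 2)*(t + 2)*(t^2 + 8*t + 16) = (t - 4)*(t - 2)*(t + 2)*(t + 4)*(t + 4)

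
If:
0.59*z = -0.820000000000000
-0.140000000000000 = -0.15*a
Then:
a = 0.93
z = -1.39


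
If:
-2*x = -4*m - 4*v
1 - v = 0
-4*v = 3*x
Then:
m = -5/3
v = 1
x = -4/3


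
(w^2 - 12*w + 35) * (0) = 0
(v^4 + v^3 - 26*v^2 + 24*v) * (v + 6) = v^5 + 7*v^4 - 20*v^3 - 132*v^2 + 144*v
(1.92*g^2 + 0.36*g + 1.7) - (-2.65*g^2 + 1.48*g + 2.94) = 4.57*g^2 - 1.12*g - 1.24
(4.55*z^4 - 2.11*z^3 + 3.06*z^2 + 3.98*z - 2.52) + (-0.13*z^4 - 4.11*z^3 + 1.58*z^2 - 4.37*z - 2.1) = 4.42*z^4 - 6.22*z^3 + 4.64*z^2 - 0.39*z - 4.62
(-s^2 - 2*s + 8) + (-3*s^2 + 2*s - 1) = 7 - 4*s^2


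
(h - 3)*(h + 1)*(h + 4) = h^3 + 2*h^2 - 11*h - 12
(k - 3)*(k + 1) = k^2 - 2*k - 3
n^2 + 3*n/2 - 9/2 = (n - 3/2)*(n + 3)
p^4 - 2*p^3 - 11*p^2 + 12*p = p*(p - 4)*(p - 1)*(p + 3)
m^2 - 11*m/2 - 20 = (m - 8)*(m + 5/2)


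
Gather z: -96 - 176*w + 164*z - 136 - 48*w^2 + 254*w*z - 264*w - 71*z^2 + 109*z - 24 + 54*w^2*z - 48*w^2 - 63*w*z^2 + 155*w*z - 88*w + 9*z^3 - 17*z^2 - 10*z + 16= -96*w^2 - 528*w + 9*z^3 + z^2*(-63*w - 88) + z*(54*w^2 + 409*w + 263) - 240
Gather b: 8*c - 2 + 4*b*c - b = b*(4*c - 1) + 8*c - 2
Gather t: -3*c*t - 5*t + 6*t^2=6*t^2 + t*(-3*c - 5)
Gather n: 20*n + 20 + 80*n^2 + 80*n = 80*n^2 + 100*n + 20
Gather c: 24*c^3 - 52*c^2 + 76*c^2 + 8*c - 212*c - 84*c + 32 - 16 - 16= 24*c^3 + 24*c^2 - 288*c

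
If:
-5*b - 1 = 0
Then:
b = -1/5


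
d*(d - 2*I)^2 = d^3 - 4*I*d^2 - 4*d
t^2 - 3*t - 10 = (t - 5)*(t + 2)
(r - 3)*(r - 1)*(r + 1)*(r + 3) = r^4 - 10*r^2 + 9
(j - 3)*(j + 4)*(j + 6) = j^3 + 7*j^2 - 6*j - 72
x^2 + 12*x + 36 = (x + 6)^2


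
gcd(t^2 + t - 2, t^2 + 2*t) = t + 2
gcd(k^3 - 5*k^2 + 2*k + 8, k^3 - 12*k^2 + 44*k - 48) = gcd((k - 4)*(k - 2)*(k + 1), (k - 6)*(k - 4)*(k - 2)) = k^2 - 6*k + 8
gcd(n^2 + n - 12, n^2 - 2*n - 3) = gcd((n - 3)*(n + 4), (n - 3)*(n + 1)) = n - 3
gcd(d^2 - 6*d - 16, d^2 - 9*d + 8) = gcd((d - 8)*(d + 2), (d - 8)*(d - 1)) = d - 8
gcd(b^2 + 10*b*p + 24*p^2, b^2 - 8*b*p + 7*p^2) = 1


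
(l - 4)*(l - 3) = l^2 - 7*l + 12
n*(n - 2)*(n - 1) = n^3 - 3*n^2 + 2*n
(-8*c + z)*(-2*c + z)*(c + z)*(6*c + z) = 96*c^4 + 52*c^3*z - 48*c^2*z^2 - 3*c*z^3 + z^4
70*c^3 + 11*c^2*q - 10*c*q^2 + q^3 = (-7*c + q)*(-5*c + q)*(2*c + q)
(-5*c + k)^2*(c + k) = 25*c^3 + 15*c^2*k - 9*c*k^2 + k^3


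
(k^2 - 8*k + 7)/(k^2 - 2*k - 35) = (k - 1)/(k + 5)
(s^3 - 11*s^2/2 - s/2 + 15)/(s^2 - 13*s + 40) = (s^2 - s/2 - 3)/(s - 8)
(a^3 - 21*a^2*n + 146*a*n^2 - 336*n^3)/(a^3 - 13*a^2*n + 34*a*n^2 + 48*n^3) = (a - 7*n)/(a + n)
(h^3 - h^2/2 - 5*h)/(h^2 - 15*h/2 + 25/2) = h*(h + 2)/(h - 5)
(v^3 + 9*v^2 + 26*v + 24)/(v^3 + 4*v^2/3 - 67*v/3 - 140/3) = 3*(v^2 + 5*v + 6)/(3*v^2 - 8*v - 35)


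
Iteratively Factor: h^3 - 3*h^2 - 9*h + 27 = (h + 3)*(h^2 - 6*h + 9) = (h - 3)*(h + 3)*(h - 3)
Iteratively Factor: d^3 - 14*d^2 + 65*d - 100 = (d - 4)*(d^2 - 10*d + 25) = (d - 5)*(d - 4)*(d - 5)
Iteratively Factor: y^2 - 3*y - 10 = (y + 2)*(y - 5)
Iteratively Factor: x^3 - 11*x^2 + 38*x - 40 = (x - 2)*(x^2 - 9*x + 20) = (x - 4)*(x - 2)*(x - 5)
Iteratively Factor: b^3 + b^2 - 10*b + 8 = (b - 1)*(b^2 + 2*b - 8) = (b - 1)*(b + 4)*(b - 2)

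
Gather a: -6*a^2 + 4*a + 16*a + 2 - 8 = -6*a^2 + 20*a - 6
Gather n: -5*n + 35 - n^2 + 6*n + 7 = -n^2 + n + 42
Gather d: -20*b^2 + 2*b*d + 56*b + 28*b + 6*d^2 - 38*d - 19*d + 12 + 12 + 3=-20*b^2 + 84*b + 6*d^2 + d*(2*b - 57) + 27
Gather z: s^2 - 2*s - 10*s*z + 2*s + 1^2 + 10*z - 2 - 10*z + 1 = s^2 - 10*s*z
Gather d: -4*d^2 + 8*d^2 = 4*d^2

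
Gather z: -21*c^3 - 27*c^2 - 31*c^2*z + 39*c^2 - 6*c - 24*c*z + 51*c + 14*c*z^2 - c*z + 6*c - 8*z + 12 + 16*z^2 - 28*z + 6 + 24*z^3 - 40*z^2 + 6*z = -21*c^3 + 12*c^2 + 51*c + 24*z^3 + z^2*(14*c - 24) + z*(-31*c^2 - 25*c - 30) + 18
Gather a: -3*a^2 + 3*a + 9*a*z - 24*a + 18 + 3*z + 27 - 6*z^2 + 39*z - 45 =-3*a^2 + a*(9*z - 21) - 6*z^2 + 42*z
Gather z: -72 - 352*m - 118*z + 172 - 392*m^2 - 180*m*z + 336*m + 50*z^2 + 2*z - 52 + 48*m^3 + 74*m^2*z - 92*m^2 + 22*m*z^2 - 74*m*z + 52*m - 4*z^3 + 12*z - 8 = 48*m^3 - 484*m^2 + 36*m - 4*z^3 + z^2*(22*m + 50) + z*(74*m^2 - 254*m - 104) + 40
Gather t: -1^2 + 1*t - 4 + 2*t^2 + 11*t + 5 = 2*t^2 + 12*t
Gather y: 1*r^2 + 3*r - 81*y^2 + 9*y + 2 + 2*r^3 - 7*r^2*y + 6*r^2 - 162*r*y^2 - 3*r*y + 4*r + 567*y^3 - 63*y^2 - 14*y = 2*r^3 + 7*r^2 + 7*r + 567*y^3 + y^2*(-162*r - 144) + y*(-7*r^2 - 3*r - 5) + 2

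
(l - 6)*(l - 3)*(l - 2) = l^3 - 11*l^2 + 36*l - 36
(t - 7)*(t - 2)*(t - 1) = t^3 - 10*t^2 + 23*t - 14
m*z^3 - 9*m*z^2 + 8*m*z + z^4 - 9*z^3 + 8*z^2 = z*(m + z)*(z - 8)*(z - 1)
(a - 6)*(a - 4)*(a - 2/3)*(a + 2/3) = a^4 - 10*a^3 + 212*a^2/9 + 40*a/9 - 32/3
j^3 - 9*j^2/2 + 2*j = j*(j - 4)*(j - 1/2)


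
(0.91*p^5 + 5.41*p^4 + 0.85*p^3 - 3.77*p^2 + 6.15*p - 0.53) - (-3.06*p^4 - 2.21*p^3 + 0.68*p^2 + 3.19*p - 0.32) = 0.91*p^5 + 8.47*p^4 + 3.06*p^3 - 4.45*p^2 + 2.96*p - 0.21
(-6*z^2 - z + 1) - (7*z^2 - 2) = -13*z^2 - z + 3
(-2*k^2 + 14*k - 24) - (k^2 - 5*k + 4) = -3*k^2 + 19*k - 28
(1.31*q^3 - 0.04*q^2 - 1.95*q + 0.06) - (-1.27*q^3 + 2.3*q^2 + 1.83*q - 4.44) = 2.58*q^3 - 2.34*q^2 - 3.78*q + 4.5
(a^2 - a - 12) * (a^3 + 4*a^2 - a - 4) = a^5 + 3*a^4 - 17*a^3 - 51*a^2 + 16*a + 48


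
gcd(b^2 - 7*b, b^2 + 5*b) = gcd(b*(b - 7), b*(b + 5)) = b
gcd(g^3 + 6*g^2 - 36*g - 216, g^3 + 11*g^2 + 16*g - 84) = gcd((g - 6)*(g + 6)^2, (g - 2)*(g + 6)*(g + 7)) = g + 6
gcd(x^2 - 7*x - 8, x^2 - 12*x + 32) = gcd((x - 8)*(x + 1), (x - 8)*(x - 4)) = x - 8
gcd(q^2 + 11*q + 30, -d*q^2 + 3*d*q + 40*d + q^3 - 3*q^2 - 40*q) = q + 5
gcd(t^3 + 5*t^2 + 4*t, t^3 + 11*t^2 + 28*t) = t^2 + 4*t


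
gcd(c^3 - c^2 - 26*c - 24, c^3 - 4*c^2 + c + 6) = c + 1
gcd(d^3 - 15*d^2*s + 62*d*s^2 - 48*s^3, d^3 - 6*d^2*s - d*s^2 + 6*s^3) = d^2 - 7*d*s + 6*s^2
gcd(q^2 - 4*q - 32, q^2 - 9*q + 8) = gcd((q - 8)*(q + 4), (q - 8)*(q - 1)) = q - 8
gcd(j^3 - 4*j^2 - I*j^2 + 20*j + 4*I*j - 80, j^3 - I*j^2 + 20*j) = j^2 - I*j + 20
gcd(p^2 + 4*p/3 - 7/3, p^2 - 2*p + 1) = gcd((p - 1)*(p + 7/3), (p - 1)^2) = p - 1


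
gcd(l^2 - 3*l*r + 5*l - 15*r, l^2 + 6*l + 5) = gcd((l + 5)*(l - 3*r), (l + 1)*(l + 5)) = l + 5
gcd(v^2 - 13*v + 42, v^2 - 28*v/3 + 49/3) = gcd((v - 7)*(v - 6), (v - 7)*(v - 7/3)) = v - 7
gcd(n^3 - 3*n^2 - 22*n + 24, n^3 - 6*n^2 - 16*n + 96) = n^2 - 2*n - 24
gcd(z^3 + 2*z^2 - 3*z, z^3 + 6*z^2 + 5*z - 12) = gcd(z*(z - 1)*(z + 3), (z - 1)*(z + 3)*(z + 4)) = z^2 + 2*z - 3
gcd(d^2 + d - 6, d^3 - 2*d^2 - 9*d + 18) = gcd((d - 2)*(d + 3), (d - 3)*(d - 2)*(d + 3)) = d^2 + d - 6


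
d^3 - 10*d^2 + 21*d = d*(d - 7)*(d - 3)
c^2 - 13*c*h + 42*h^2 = (c - 7*h)*(c - 6*h)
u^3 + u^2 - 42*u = u*(u - 6)*(u + 7)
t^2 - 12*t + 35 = (t - 7)*(t - 5)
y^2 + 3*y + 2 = (y + 1)*(y + 2)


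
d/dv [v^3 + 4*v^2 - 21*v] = 3*v^2 + 8*v - 21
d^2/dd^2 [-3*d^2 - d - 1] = -6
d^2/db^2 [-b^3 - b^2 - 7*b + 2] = -6*b - 2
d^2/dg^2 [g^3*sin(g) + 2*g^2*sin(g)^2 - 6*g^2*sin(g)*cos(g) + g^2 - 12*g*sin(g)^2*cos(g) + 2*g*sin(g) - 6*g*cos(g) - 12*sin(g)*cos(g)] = -g^3*sin(g) + 12*g^2*sin(2*g) + 6*g^2*cos(g) + 4*g^2*cos(2*g) + 4*g*sin(g) + 8*g*sin(2*g) + 9*g*cos(g) - 24*g*cos(2*g) - 27*g*cos(3*g) + 18*sin(g) + 18*sin(2*g) - 18*sin(3*g) + 4*cos(g) - 2*cos(2*g) + 4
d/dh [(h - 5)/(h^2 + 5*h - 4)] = (h^2 + 5*h - (h - 5)*(2*h + 5) - 4)/(h^2 + 5*h - 4)^2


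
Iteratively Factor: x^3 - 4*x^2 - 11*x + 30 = (x + 3)*(x^2 - 7*x + 10) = (x - 2)*(x + 3)*(x - 5)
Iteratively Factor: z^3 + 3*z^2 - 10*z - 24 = (z - 3)*(z^2 + 6*z + 8) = (z - 3)*(z + 2)*(z + 4)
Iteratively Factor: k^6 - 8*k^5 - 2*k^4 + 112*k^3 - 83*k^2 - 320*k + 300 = (k + 2)*(k^5 - 10*k^4 + 18*k^3 + 76*k^2 - 235*k + 150) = (k + 2)*(k + 3)*(k^4 - 13*k^3 + 57*k^2 - 95*k + 50) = (k - 2)*(k + 2)*(k + 3)*(k^3 - 11*k^2 + 35*k - 25) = (k - 5)*(k - 2)*(k + 2)*(k + 3)*(k^2 - 6*k + 5) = (k - 5)*(k - 2)*(k - 1)*(k + 2)*(k + 3)*(k - 5)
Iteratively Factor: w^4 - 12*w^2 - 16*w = (w + 2)*(w^3 - 2*w^2 - 8*w) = w*(w + 2)*(w^2 - 2*w - 8) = w*(w + 2)^2*(w - 4)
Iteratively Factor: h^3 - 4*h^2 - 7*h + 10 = (h + 2)*(h^2 - 6*h + 5) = (h - 1)*(h + 2)*(h - 5)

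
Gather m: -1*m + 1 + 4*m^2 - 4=4*m^2 - m - 3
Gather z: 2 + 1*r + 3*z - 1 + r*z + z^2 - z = r + z^2 + z*(r + 2) + 1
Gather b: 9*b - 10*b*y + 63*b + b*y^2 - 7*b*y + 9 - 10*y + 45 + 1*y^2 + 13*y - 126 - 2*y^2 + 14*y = b*(y^2 - 17*y + 72) - y^2 + 17*y - 72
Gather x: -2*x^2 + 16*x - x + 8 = -2*x^2 + 15*x + 8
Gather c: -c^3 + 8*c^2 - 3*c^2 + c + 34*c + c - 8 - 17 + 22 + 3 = -c^3 + 5*c^2 + 36*c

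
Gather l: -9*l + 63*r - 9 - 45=-9*l + 63*r - 54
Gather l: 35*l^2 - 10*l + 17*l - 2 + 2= 35*l^2 + 7*l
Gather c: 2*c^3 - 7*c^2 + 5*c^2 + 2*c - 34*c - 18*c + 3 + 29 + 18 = 2*c^3 - 2*c^2 - 50*c + 50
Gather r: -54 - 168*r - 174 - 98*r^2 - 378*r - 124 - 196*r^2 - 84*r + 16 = -294*r^2 - 630*r - 336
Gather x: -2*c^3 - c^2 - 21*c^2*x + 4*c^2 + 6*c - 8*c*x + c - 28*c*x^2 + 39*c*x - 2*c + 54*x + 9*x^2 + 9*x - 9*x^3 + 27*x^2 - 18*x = -2*c^3 + 3*c^2 + 5*c - 9*x^3 + x^2*(36 - 28*c) + x*(-21*c^2 + 31*c + 45)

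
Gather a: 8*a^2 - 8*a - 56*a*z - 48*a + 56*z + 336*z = 8*a^2 + a*(-56*z - 56) + 392*z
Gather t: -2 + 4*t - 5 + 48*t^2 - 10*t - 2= 48*t^2 - 6*t - 9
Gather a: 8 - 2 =6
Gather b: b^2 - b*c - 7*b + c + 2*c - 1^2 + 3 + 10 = b^2 + b*(-c - 7) + 3*c + 12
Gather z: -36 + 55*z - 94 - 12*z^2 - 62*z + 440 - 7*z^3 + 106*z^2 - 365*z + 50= -7*z^3 + 94*z^2 - 372*z + 360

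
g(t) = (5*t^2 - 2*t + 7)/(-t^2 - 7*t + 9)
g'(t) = (2*t + 7)*(5*t^2 - 2*t + 7)/(-t^2 - 7*t + 9)^2 + (10*t - 2)/(-t^2 - 7*t + 9) = (-37*t^2 + 104*t + 31)/(t^4 + 14*t^3 + 31*t^2 - 126*t + 81)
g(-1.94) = 1.58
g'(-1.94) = -0.88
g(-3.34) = 3.27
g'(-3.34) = -1.62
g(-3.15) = 2.98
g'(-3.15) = -1.49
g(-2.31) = 1.93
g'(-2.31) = -1.03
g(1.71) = -3.09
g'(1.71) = 2.90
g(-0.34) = 0.73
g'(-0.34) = -0.07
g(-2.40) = 2.03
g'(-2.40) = -1.07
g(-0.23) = 0.73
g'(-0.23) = 0.05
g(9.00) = -2.92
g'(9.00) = -0.11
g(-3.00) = 2.76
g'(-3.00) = -1.39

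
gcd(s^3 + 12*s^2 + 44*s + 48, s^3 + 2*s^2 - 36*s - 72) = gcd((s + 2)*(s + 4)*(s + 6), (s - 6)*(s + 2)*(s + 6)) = s^2 + 8*s + 12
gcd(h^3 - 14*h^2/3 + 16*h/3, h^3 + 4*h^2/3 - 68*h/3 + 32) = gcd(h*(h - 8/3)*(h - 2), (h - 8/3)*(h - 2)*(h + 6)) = h^2 - 14*h/3 + 16/3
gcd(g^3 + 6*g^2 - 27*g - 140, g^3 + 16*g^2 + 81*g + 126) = g + 7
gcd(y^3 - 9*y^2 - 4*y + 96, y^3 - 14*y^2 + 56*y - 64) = y^2 - 12*y + 32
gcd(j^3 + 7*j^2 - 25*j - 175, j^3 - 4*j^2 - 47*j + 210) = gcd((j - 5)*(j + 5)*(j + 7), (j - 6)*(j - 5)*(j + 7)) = j^2 + 2*j - 35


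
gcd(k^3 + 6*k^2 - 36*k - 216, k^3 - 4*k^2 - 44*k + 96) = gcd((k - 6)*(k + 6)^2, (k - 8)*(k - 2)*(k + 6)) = k + 6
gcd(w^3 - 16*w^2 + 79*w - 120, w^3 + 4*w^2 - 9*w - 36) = w - 3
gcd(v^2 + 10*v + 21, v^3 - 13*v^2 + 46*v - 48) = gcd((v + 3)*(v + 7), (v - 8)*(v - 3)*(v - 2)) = 1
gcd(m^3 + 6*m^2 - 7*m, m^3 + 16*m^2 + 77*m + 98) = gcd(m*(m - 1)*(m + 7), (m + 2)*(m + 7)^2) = m + 7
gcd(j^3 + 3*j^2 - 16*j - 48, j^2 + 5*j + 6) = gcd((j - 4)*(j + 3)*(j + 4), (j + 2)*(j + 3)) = j + 3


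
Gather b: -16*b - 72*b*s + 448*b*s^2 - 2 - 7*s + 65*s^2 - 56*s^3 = b*(448*s^2 - 72*s - 16) - 56*s^3 + 65*s^2 - 7*s - 2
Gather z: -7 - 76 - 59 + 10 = -132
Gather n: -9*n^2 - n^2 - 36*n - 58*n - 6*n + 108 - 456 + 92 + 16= -10*n^2 - 100*n - 240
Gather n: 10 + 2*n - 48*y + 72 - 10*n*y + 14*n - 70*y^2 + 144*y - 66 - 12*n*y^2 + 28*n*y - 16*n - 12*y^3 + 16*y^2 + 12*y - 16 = n*(-12*y^2 + 18*y) - 12*y^3 - 54*y^2 + 108*y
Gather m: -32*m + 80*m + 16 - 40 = 48*m - 24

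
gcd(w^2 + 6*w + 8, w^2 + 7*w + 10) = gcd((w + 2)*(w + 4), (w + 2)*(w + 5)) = w + 2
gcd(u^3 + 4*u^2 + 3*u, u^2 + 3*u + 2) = u + 1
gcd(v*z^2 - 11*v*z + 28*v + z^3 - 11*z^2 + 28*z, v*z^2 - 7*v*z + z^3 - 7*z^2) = v*z - 7*v + z^2 - 7*z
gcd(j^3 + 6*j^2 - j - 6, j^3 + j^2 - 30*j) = j + 6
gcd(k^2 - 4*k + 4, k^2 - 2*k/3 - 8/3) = k - 2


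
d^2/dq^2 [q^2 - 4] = 2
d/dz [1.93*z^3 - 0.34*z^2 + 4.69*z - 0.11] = 5.79*z^2 - 0.68*z + 4.69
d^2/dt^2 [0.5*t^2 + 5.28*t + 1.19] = 1.00000000000000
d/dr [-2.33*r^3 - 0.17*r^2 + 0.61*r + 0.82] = -6.99*r^2 - 0.34*r + 0.61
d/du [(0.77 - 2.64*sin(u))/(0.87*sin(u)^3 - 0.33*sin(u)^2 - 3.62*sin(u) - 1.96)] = (4.5936*sin(u)^3 - 2.8809*sin(u)^2 + 0.5082*sin(u) + 7.9618)*cos(u)/(0.7569*sin(u)^6 - 0.5742*sin(u)^5 - 6.1899*sin(u)^4 - 1.0212*sin(u)^3 + 14.398*sin(u)^2 + 14.1904*sin(u) + 3.8416)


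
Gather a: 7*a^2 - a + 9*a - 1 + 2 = 7*a^2 + 8*a + 1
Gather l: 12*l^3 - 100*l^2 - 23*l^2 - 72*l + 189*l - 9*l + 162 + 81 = 12*l^3 - 123*l^2 + 108*l + 243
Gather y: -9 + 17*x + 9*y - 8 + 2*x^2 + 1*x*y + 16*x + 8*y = 2*x^2 + 33*x + y*(x + 17) - 17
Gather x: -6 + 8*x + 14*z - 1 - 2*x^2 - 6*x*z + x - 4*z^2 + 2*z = -2*x^2 + x*(9 - 6*z) - 4*z^2 + 16*z - 7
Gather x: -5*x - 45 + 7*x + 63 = 2*x + 18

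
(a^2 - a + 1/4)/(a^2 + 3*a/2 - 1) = (a - 1/2)/(a + 2)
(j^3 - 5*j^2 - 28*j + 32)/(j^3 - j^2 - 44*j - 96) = (j - 1)/(j + 3)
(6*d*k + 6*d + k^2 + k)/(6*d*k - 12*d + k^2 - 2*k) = (k + 1)/(k - 2)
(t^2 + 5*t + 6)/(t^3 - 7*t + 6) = (t + 2)/(t^2 - 3*t + 2)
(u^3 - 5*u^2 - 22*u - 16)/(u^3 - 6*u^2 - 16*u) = (u + 1)/u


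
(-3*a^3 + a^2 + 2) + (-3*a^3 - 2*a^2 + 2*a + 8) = -6*a^3 - a^2 + 2*a + 10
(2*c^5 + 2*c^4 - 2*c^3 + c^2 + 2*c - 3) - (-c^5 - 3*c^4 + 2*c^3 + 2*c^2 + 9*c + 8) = 3*c^5 + 5*c^4 - 4*c^3 - c^2 - 7*c - 11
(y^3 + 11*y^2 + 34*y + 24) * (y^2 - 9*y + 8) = y^5 + 2*y^4 - 57*y^3 - 194*y^2 + 56*y + 192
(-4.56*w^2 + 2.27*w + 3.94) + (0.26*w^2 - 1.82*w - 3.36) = -4.3*w^2 + 0.45*w + 0.58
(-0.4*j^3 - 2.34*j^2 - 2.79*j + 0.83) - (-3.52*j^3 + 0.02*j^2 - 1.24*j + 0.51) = 3.12*j^3 - 2.36*j^2 - 1.55*j + 0.32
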